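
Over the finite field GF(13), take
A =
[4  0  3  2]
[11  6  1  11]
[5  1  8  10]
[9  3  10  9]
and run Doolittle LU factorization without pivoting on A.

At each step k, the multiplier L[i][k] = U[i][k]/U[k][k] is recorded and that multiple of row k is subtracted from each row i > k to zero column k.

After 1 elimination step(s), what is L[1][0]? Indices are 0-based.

L[1][0] = 6

Step 1: pivot at (0,0) is 4.
  row1 ← row1 − (6)·row0  ⇒  L[1][0]=6, U row1=(0, 6, 9, 12)
  row2 ← row2 − (11)·row0  ⇒  L[2][0]=11, U row2=(0, 1, 1, 1)
  row3 ← row3 − (12)·row0  ⇒  L[3][0]=12, U row3=(0, 3, 0, 11)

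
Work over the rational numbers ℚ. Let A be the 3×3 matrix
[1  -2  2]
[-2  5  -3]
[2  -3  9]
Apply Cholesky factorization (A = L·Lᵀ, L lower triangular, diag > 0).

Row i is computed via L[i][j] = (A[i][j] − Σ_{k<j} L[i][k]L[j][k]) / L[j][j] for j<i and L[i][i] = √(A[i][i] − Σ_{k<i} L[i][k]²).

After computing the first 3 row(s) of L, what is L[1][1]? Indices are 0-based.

L[1][1] = 1

Step 1: L[0][0] = √(1) = 1.
  L[1][0] = (-2) / L[0][0] = -2.
Step 2: L[1][1] = √(1) = 1.
  L[2][0] = (2) / L[0][0] = 2.
  L[2][1] = (1) / L[1][1] = 1.
Step 3: L[2][2] = √(4) = 2.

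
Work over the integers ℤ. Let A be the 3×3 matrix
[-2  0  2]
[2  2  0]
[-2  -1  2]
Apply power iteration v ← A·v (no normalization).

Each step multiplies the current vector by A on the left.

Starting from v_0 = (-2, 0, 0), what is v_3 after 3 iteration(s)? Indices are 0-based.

v_0 = (-2, 0, 0).
v_1 = A·v_0 = (4, -4, 4).
v_2 = A·v_1 = (0, 0, 4).
v_3 = A·v_2 = (8, 0, 8).

v_3 = (8, 0, 8)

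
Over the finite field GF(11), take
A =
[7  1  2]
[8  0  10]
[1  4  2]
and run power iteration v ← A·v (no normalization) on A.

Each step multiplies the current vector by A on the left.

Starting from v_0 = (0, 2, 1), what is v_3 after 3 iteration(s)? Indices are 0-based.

v_3 = (6, 4, 10)

v_0 = (0, 2, 1).
v_1 = A·v_0 = (4, 10, 10).
v_2 = A·v_1 = (3, 0, 9).
v_3 = A·v_2 = (6, 4, 10).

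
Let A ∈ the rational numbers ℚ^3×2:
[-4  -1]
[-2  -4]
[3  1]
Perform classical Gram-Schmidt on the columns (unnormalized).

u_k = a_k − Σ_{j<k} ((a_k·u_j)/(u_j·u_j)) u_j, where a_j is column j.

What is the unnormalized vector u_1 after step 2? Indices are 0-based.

Step 1: u_0 = a_0 = (-4, -2, 3).
Step 2: u_1 = a_1 − (15/29)·u_0 = (31/29, -86/29, -16/29).

u_1 = (31/29, -86/29, -16/29)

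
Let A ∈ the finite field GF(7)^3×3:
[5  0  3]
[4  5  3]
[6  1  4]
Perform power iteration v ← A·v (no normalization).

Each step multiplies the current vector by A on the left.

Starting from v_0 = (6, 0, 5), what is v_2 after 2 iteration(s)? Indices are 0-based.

v_2 = (1, 4, 1)

v_0 = (6, 0, 5).
v_1 = A·v_0 = (3, 4, 0).
v_2 = A·v_1 = (1, 4, 1).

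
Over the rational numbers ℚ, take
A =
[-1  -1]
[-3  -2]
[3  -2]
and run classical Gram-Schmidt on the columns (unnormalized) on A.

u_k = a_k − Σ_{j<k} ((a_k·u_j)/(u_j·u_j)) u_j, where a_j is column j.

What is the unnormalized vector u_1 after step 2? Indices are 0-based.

Step 1: u_0 = a_0 = (-1, -3, 3).
Step 2: u_1 = a_1 − (1/19)·u_0 = (-18/19, -35/19, -41/19).

u_1 = (-18/19, -35/19, -41/19)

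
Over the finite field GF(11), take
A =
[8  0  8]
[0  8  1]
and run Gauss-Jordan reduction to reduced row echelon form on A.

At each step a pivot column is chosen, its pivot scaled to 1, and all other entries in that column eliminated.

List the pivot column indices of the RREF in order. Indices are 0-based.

pivot columns: 0, 1

[1] R0 /= 8  ⇒  (1, 0, 1)
[2] R1 /= 8  ⇒  (0, 1, 7)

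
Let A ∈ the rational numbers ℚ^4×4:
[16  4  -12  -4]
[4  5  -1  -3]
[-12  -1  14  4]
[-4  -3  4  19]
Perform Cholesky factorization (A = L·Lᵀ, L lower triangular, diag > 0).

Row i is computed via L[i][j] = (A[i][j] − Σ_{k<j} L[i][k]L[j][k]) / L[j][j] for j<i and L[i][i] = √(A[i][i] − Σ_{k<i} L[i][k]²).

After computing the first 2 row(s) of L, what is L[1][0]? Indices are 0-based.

Step 1: L[0][0] = √(16) = 4.
  L[1][0] = (4) / L[0][0] = 1.
Step 2: L[1][1] = √(4) = 2.

L[1][0] = 1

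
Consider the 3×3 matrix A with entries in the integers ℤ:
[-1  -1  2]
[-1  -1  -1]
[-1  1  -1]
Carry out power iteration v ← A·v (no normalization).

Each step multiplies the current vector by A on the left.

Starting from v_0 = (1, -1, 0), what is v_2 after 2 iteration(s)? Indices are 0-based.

v_0 = (1, -1, 0).
v_1 = A·v_0 = (0, 0, -2).
v_2 = A·v_1 = (-4, 2, 2).

v_2 = (-4, 2, 2)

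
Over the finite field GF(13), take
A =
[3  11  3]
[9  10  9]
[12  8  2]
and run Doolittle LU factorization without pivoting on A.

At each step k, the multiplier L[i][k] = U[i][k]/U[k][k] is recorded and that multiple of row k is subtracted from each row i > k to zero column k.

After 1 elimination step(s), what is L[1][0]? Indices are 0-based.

Step 1: pivot at (0,0) is 3.
  row1 ← row1 − (3)·row0  ⇒  L[1][0]=3, U row1=(0, 3, 0)
  row2 ← row2 − (4)·row0  ⇒  L[2][0]=4, U row2=(0, 3, 3)

L[1][0] = 3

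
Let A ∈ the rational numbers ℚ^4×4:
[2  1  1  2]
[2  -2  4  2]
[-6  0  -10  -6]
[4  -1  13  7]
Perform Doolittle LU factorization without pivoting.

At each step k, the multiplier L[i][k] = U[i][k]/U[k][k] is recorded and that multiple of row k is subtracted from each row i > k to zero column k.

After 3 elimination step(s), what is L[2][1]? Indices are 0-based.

L[2][1] = -1

[col 0] pivot 2
  R1 -= 1*R0 → (0, -3, 3, 0)  (L[1][0] := 1)
  R2 -= -3*R0 → (0, 3, -7, 0)  (L[2][0] := -3)
  R3 -= 2*R0 → (0, -3, 11, 3)  (L[3][0] := 2)
[col 1] pivot -3
  R2 -= -1*R1 → (0, 0, -4, 0)  (L[2][1] := -1)
  R3 -= 1*R1 → (0, 0, 8, 3)  (L[3][1] := 1)
[col 2] pivot -4
  R3 -= -2*R2 → (0, 0, 0, 3)  (L[3][2] := -2)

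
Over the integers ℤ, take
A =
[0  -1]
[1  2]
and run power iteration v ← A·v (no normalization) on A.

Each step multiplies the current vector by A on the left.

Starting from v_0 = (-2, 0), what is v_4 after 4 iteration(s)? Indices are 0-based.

v_0 = (-2, 0).
v_1 = A·v_0 = (0, -2).
v_2 = A·v_1 = (2, -4).
v_3 = A·v_2 = (4, -6).
v_4 = A·v_3 = (6, -8).

v_4 = (6, -8)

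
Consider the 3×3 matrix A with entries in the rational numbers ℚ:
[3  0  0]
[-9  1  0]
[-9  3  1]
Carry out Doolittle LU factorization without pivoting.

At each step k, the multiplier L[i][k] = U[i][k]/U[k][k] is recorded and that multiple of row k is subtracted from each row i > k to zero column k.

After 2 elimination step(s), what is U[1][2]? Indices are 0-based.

U[1][2] = 0

k=0: U[0][0]=3
  eliminate (1,0): mult=-3, new row 1: (0, 1, 0); set L[1][0]=-3
  eliminate (2,0): mult=-3, new row 2: (0, 3, 1); set L[2][0]=-3
k=1: U[1][1]=1
  eliminate (2,1): mult=3, new row 2: (0, 0, 1); set L[2][1]=3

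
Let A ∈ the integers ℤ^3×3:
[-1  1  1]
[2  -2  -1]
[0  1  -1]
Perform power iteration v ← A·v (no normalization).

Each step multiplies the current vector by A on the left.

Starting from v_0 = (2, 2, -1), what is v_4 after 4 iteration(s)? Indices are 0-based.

v_4 = (35, -75, 31)

v_0 = (2, 2, -1).
v_1 = A·v_0 = (-1, 1, 3).
v_2 = A·v_1 = (5, -7, -2).
v_3 = A·v_2 = (-14, 26, -5).
v_4 = A·v_3 = (35, -75, 31).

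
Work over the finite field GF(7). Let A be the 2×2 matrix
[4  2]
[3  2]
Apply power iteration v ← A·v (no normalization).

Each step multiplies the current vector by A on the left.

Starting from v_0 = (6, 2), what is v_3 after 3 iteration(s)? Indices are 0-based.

v_3 = (5, 3)

v_0 = (6, 2).
v_1 = A·v_0 = (0, 1).
v_2 = A·v_1 = (2, 2).
v_3 = A·v_2 = (5, 3).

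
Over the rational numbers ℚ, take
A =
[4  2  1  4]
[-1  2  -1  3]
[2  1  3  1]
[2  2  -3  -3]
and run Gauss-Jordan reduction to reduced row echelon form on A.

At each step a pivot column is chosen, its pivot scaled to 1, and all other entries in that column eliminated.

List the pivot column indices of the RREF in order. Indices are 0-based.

pivot columns: 0, 1, 2, 3

step 1: normalize row 0 (÷4) = (1, 1/2, 1/4, 1)
  row 1: subtract -1×row0 = (0, 5/2, -3/4, 4)
  row 2: subtract 2×row0 = (0, 0, 5/2, -1)
  row 3: subtract 2×row0 = (0, 1, -7/2, -5)
step 2: normalize row 1 (÷5/2) = (0, 1, -3/10, 8/5)
  row 0: subtract 1/2×row1 = (1, 0, 2/5, 1/5)
  row 3: subtract 1×row1 = (0, 0, -16/5, -33/5)
step 3: normalize row 2 (÷5/2) = (0, 0, 1, -2/5)
  row 0: subtract 2/5×row2 = (1, 0, 0, 9/25)
  row 1: subtract -3/10×row2 = (0, 1, 0, 37/25)
  row 3: subtract -16/5×row2 = (0, 0, 0, -197/25)
step 4: normalize row 3 (÷-197/25) = (0, 0, 0, 1)
  row 0: subtract 9/25×row3 = (1, 0, 0, 0)
  row 1: subtract 37/25×row3 = (0, 1, 0, 0)
  row 2: subtract -2/5×row3 = (0, 0, 1, 0)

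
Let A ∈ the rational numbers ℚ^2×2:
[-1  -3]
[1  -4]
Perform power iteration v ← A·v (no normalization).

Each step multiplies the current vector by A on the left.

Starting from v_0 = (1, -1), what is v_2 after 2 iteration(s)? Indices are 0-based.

v_0 = (1, -1).
v_1 = A·v_0 = (2, 5).
v_2 = A·v_1 = (-17, -18).

v_2 = (-17, -18)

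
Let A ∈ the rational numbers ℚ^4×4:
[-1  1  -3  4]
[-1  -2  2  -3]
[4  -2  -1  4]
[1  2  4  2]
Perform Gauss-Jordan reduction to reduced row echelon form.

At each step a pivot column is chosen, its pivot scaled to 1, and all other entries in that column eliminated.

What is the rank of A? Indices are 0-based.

[1] R0 /= -1  ⇒  (1, -1, 3, -4)
     R1 -= -1·R0  ⇒  (0, -3, 5, -7)
     R2 -= 4·R0  ⇒  (0, 2, -13, 20)
     R3 -= 1·R0  ⇒  (0, 3, 1, 6)
[2] R1 /= -3  ⇒  (0, 1, -5/3, 7/3)
     R0 -= -1·R1  ⇒  (1, 0, 4/3, -5/3)
     R2 -= 2·R1  ⇒  (0, 0, -29/3, 46/3)
     R3 -= 3·R1  ⇒  (0, 0, 6, -1)
[3] R2 /= -29/3  ⇒  (0, 0, 1, -46/29)
     R0 -= 4/3·R2  ⇒  (1, 0, 0, 13/29)
     R1 -= -5/3·R2  ⇒  (0, 1, 0, -9/29)
     R3 -= 6·R2  ⇒  (0, 0, 0, 247/29)
[4] R3 /= 247/29  ⇒  (0, 0, 0, 1)
     R0 -= 13/29·R3  ⇒  (1, 0, 0, 0)
     R1 -= -9/29·R3  ⇒  (0, 1, 0, 0)
     R2 -= -46/29·R3  ⇒  (0, 0, 1, 0)

rank = 4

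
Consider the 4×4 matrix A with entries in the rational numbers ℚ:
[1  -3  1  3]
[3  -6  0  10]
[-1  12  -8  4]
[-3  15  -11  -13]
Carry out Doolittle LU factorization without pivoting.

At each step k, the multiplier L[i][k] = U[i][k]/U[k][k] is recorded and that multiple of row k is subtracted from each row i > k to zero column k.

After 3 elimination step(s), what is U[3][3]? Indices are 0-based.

U[3][3] = -2

Step 1: pivot at (0,0) is 1.
  row1 ← row1 − (3)·row0  ⇒  L[1][0]=3, U row1=(0, 3, -3, 1)
  row2 ← row2 − (-1)·row0  ⇒  L[2][0]=-1, U row2=(0, 9, -7, 7)
  row3 ← row3 − (-3)·row0  ⇒  L[3][0]=-3, U row3=(0, 6, -8, -4)
Step 2: pivot at (1,1) is 3.
  row2 ← row2 − (3)·row1  ⇒  L[2][1]=3, U row2=(0, 0, 2, 4)
  row3 ← row3 − (2)·row1  ⇒  L[3][1]=2, U row3=(0, 0, -2, -6)
Step 3: pivot at (2,2) is 2.
  row3 ← row3 − (-1)·row2  ⇒  L[3][2]=-1, U row3=(0, 0, 0, -2)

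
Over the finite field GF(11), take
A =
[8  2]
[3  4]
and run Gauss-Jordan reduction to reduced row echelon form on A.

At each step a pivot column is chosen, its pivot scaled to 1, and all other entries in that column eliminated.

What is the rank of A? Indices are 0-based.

pivot(0,0)=8: scale R0 → (1, 3)
  clear (1,0): R1 −= (3)R0 → (0, 6)
pivot(1,1)=6: scale R1 → (0, 1)
  clear (0,1): R0 −= (3)R1 → (1, 0)

rank = 2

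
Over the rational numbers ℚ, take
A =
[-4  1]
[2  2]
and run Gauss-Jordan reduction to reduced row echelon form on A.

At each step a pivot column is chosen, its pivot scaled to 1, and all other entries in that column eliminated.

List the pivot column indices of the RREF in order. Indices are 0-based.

[1] R0 /= -4  ⇒  (1, -1/4)
     R1 -= 2·R0  ⇒  (0, 5/2)
[2] R1 /= 5/2  ⇒  (0, 1)
     R0 -= -1/4·R1  ⇒  (1, 0)

pivot columns: 0, 1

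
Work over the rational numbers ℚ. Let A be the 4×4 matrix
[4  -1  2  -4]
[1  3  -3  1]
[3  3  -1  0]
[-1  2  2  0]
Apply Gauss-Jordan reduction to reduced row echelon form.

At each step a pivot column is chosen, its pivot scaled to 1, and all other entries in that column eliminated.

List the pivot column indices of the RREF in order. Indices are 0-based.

pivot columns: 0, 1, 2, 3

[1] R0 /= 4  ⇒  (1, -1/4, 1/2, -1)
     R1 -= 1·R0  ⇒  (0, 13/4, -7/2, 2)
     R2 -= 3·R0  ⇒  (0, 15/4, -5/2, 3)
     R3 -= -1·R0  ⇒  (0, 7/4, 5/2, -1)
[2] R1 /= 13/4  ⇒  (0, 1, -14/13, 8/13)
     R0 -= -1/4·R1  ⇒  (1, 0, 3/13, -11/13)
     R2 -= 15/4·R1  ⇒  (0, 0, 20/13, 9/13)
     R3 -= 7/4·R1  ⇒  (0, 0, 57/13, -27/13)
[3] R2 /= 20/13  ⇒  (0, 0, 1, 9/20)
     R0 -= 3/13·R2  ⇒  (1, 0, 0, -19/20)
     R1 -= -14/13·R2  ⇒  (0, 1, 0, 11/10)
     R3 -= 57/13·R2  ⇒  (0, 0, 0, -81/20)
[4] R3 /= -81/20  ⇒  (0, 0, 0, 1)
     R0 -= -19/20·R3  ⇒  (1, 0, 0, 0)
     R1 -= 11/10·R3  ⇒  (0, 1, 0, 0)
     R2 -= 9/20·R3  ⇒  (0, 0, 1, 0)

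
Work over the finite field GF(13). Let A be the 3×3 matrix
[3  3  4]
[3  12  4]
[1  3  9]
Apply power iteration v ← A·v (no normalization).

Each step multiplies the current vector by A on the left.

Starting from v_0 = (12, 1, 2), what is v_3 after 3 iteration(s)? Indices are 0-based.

v_3 = (5, 8, 6)

v_0 = (12, 1, 2).
v_1 = A·v_0 = (8, 4, 7).
v_2 = A·v_1 = (12, 9, 5).
v_3 = A·v_2 = (5, 8, 6).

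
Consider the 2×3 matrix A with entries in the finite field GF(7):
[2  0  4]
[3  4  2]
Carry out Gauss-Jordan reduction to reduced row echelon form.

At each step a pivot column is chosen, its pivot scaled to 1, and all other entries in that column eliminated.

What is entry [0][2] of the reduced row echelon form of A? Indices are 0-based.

[1] R0 /= 2  ⇒  (1, 0, 2)
     R1 -= 3·R0  ⇒  (0, 4, 3)
[2] R1 /= 4  ⇒  (0, 1, 6)

M[0][2] = 2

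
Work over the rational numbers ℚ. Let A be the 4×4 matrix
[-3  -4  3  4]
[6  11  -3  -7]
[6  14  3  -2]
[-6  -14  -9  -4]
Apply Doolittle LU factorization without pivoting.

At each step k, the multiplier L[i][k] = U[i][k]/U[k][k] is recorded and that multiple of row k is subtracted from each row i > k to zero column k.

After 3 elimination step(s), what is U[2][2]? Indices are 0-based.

k=0: U[0][0]=-3
  eliminate (1,0): mult=-2, new row 1: (0, 3, 3, 1); set L[1][0]=-2
  eliminate (2,0): mult=-2, new row 2: (0, 6, 9, 6); set L[2][0]=-2
  eliminate (3,0): mult=2, new row 3: (0, -6, -15, -12); set L[3][0]=2
k=1: U[1][1]=3
  eliminate (2,1): mult=2, new row 2: (0, 0, 3, 4); set L[2][1]=2
  eliminate (3,1): mult=-2, new row 3: (0, 0, -9, -10); set L[3][1]=-2
k=2: U[2][2]=3
  eliminate (3,2): mult=-3, new row 3: (0, 0, 0, 2); set L[3][2]=-3

U[2][2] = 3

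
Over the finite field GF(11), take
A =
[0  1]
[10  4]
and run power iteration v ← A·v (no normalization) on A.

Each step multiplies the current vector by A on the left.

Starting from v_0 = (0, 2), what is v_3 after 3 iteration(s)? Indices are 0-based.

v_0 = (0, 2).
v_1 = A·v_0 = (2, 8).
v_2 = A·v_1 = (8, 8).
v_3 = A·v_2 = (8, 2).

v_3 = (8, 2)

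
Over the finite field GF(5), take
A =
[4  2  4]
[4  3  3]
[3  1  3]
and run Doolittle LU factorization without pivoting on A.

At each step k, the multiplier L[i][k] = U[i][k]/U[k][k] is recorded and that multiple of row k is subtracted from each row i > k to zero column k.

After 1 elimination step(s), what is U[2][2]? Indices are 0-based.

Step 1: pivot at (0,0) is 4.
  row1 ← row1 − (1)·row0  ⇒  L[1][0]=1, U row1=(0, 1, 4)
  row2 ← row2 − (2)·row0  ⇒  L[2][0]=2, U row2=(0, 2, 0)

U[2][2] = 0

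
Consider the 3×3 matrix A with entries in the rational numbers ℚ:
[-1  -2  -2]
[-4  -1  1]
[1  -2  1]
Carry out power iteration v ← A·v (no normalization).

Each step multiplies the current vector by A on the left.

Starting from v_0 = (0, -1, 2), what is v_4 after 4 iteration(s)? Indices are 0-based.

v_4 = (-4, -77, -102)

v_0 = (0, -1, 2).
v_1 = A·v_0 = (-2, 3, 4).
v_2 = A·v_1 = (-12, 9, -4).
v_3 = A·v_2 = (2, 35, -34).
v_4 = A·v_3 = (-4, -77, -102).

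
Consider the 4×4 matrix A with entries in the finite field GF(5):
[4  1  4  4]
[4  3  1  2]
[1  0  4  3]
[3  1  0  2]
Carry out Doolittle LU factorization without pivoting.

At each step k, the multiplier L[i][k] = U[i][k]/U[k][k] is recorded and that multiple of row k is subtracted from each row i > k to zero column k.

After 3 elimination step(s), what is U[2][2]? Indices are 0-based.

U[2][2] = 2

k=0: U[0][0]=4
  eliminate (1,0): mult=1, new row 1: (0, 2, 2, 3); set L[1][0]=1
  eliminate (2,0): mult=4, new row 2: (0, 1, 3, 2); set L[2][0]=4
  eliminate (3,0): mult=2, new row 3: (0, 4, 2, 4); set L[3][0]=2
k=1: U[1][1]=2
  eliminate (2,1): mult=3, new row 2: (0, 0, 2, 3); set L[2][1]=3
  eliminate (3,1): mult=2, new row 3: (0, 0, 3, 3); set L[3][1]=2
k=2: U[2][2]=2
  eliminate (3,2): mult=4, new row 3: (0, 0, 0, 1); set L[3][2]=4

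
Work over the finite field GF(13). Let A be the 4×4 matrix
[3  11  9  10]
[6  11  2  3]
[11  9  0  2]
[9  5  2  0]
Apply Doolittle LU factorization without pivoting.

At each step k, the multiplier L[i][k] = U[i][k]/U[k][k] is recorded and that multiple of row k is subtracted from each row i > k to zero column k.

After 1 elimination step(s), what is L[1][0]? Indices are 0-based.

L[1][0] = 2

[col 0] pivot 3
  R1 -= 2*R0 → (0, 2, 10, 9)  (L[1][0] := 2)
  R2 -= 8*R0 → (0, 12, 6, 0)  (L[2][0] := 8)
  R3 -= 3*R0 → (0, 11, 1, 9)  (L[3][0] := 3)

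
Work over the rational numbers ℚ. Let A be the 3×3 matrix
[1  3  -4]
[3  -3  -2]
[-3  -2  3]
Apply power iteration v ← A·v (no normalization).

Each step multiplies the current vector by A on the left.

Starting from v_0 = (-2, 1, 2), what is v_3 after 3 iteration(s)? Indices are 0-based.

v_0 = (-2, 1, 2).
v_1 = A·v_0 = (-7, -13, 10).
v_2 = A·v_1 = (-86, -2, 77).
v_3 = A·v_2 = (-400, -406, 493).

v_3 = (-400, -406, 493)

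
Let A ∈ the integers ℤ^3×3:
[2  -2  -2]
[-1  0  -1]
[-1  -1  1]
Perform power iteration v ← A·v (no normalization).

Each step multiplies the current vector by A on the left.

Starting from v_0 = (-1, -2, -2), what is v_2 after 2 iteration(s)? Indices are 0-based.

v_2 = (4, -7, -8)

v_0 = (-1, -2, -2).
v_1 = A·v_0 = (6, 3, 1).
v_2 = A·v_1 = (4, -7, -8).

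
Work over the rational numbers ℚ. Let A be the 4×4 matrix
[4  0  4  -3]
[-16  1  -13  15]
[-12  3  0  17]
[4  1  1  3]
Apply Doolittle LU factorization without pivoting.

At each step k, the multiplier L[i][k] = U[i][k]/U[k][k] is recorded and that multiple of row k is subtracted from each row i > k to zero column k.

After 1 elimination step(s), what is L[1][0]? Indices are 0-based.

[col 0] pivot 4
  R1 -= -4*R0 → (0, 1, 3, 3)  (L[1][0] := -4)
  R2 -= -3*R0 → (0, 3, 12, 8)  (L[2][0] := -3)
  R3 -= 1*R0 → (0, 1, -3, 6)  (L[3][0] := 1)

L[1][0] = -4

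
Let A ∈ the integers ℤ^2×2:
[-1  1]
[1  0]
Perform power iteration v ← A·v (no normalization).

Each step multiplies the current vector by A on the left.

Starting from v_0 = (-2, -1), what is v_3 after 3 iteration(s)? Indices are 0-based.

v_0 = (-2, -1).
v_1 = A·v_0 = (1, -2).
v_2 = A·v_1 = (-3, 1).
v_3 = A·v_2 = (4, -3).

v_3 = (4, -3)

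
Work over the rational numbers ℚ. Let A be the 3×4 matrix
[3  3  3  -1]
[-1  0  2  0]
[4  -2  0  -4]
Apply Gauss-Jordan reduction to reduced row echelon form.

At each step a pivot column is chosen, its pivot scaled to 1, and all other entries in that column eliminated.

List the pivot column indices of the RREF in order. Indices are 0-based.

pivot columns: 0, 1, 2

pivot(0,0)=3: scale R0 → (1, 1, 1, -1/3)
  clear (1,0): R1 −= (-1)R0 → (0, 1, 3, -1/3)
  clear (2,0): R2 −= (4)R0 → (0, -6, -4, -8/3)
pivot(1,1)=1: scale R1 → (0, 1, 3, -1/3)
  clear (0,1): R0 −= (1)R1 → (1, 0, -2, 0)
  clear (2,1): R2 −= (-6)R1 → (0, 0, 14, -14/3)
pivot(2,2)=14: scale R2 → (0, 0, 1, -1/3)
  clear (0,2): R0 −= (-2)R2 → (1, 0, 0, -2/3)
  clear (1,2): R1 −= (3)R2 → (0, 1, 0, 2/3)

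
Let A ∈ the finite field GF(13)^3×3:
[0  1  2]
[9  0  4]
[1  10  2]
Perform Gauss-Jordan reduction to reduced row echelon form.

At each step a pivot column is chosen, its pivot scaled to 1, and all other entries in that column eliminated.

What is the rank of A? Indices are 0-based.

rank = 3

pivot(0,0): swap R0↔R1
pivot(0,0)=9: scale R0 → (1, 0, 12)
  clear (2,0): R2 −= (1)R0 → (0, 10, 3)
pivot(1,1)=1: scale R1 → (0, 1, 2)
  clear (2,1): R2 −= (10)R1 → (0, 0, 9)
pivot(2,2)=9: scale R2 → (0, 0, 1)
  clear (0,2): R0 −= (12)R2 → (1, 0, 0)
  clear (1,2): R1 −= (2)R2 → (0, 1, 0)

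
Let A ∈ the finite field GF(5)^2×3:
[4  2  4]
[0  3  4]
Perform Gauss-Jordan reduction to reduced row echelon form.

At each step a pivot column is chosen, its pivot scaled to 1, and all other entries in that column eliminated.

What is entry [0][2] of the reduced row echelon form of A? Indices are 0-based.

M[0][2] = 2

step 1: normalize row 0 (÷4) = (1, 3, 1)
step 2: normalize row 1 (÷3) = (0, 1, 3)
  row 0: subtract 3×row1 = (1, 0, 2)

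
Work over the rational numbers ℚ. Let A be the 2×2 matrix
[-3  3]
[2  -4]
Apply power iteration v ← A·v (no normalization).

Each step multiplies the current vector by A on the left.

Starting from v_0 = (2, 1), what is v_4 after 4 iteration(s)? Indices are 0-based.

v_4 = (261, -258)

v_0 = (2, 1).
v_1 = A·v_0 = (-3, 0).
v_2 = A·v_1 = (9, -6).
v_3 = A·v_2 = (-45, 42).
v_4 = A·v_3 = (261, -258).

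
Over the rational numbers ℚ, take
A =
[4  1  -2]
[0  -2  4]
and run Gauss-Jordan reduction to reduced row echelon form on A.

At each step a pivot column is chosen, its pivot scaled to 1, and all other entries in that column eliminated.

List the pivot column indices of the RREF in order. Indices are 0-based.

step 1: normalize row 0 (÷4) = (1, 1/4, -1/2)
step 2: normalize row 1 (÷-2) = (0, 1, -2)
  row 0: subtract 1/4×row1 = (1, 0, 0)

pivot columns: 0, 1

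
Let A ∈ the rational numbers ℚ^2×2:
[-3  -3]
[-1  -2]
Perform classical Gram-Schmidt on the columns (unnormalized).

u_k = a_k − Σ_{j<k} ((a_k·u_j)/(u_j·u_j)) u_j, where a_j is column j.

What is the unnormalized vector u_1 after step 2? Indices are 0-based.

u_1 = (3/10, -9/10)

Step 1: u_0 = a_0 = (-3, -1).
Step 2: u_1 = a_1 − (11/10)·u_0 = (3/10, -9/10).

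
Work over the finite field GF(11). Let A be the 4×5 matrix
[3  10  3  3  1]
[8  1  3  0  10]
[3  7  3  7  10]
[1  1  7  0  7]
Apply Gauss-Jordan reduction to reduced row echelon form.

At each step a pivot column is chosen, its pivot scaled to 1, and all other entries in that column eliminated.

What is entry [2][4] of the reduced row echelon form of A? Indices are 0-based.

[1] R0 /= 3  ⇒  (1, 7, 1, 1, 4)
     R1 -= 8·R0  ⇒  (0, 0, 6, 3, 0)
     R2 -= 3·R0  ⇒  (0, 8, 0, 4, 9)
     R3 -= 1·R0  ⇒  (0, 5, 6, 10, 3)
[2] R1 <-> R2
[2] R1 /= 8  ⇒  (0, 1, 0, 6, 8)
     R0 -= 7·R1  ⇒  (1, 0, 1, 3, 3)
     R3 -= 5·R1  ⇒  (0, 0, 6, 2, 7)
[3] R2 /= 6  ⇒  (0, 0, 1, 6, 0)
     R0 -= 1·R2  ⇒  (1, 0, 0, 8, 3)
     R3 -= 6·R2  ⇒  (0, 0, 0, 10, 7)
[4] R3 /= 10  ⇒  (0, 0, 0, 1, 4)
     R0 -= 8·R3  ⇒  (1, 0, 0, 0, 4)
     R1 -= 6·R3  ⇒  (0, 1, 0, 0, 6)
     R2 -= 6·R3  ⇒  (0, 0, 1, 0, 9)

M[2][4] = 9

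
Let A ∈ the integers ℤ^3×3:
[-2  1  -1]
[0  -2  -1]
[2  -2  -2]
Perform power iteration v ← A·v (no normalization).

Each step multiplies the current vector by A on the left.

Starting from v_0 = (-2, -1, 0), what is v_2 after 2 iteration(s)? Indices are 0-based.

v_0 = (-2, -1, 0).
v_1 = A·v_0 = (3, 2, -2).
v_2 = A·v_1 = (-2, -2, 6).

v_2 = (-2, -2, 6)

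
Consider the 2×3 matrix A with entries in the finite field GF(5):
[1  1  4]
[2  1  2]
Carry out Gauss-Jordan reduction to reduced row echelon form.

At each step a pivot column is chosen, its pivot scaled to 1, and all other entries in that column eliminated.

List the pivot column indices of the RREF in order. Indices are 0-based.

[1] R0 /= 1  ⇒  (1, 1, 4)
     R1 -= 2·R0  ⇒  (0, 4, 4)
[2] R1 /= 4  ⇒  (0, 1, 1)
     R0 -= 1·R1  ⇒  (1, 0, 3)

pivot columns: 0, 1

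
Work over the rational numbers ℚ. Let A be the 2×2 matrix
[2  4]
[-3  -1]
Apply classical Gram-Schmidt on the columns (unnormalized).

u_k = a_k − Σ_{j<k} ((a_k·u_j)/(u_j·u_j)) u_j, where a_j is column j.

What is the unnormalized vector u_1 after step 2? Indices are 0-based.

u_1 = (30/13, 20/13)

Step 1: u_0 = a_0 = (2, -3).
Step 2: u_1 = a_1 − (11/13)·u_0 = (30/13, 20/13).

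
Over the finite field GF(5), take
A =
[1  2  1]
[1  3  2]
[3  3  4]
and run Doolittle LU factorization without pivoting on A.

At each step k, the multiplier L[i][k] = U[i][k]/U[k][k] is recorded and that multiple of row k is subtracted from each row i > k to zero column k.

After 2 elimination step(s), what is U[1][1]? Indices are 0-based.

U[1][1] = 1

k=0: U[0][0]=1
  eliminate (1,0): mult=1, new row 1: (0, 1, 1); set L[1][0]=1
  eliminate (2,0): mult=3, new row 2: (0, 2, 1); set L[2][0]=3
k=1: U[1][1]=1
  eliminate (2,1): mult=2, new row 2: (0, 0, 4); set L[2][1]=2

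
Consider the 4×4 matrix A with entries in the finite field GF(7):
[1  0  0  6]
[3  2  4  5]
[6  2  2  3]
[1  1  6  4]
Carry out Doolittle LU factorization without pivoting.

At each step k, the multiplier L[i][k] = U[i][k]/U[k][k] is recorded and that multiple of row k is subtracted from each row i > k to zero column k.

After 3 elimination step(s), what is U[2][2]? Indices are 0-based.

k=0: U[0][0]=1
  eliminate (1,0): mult=3, new row 1: (0, 2, 4, 1); set L[1][0]=3
  eliminate (2,0): mult=6, new row 2: (0, 2, 2, 2); set L[2][0]=6
  eliminate (3,0): mult=1, new row 3: (0, 1, 6, 5); set L[3][0]=1
k=1: U[1][1]=2
  eliminate (2,1): mult=1, new row 2: (0, 0, 5, 1); set L[2][1]=1
  eliminate (3,1): mult=4, new row 3: (0, 0, 4, 1); set L[3][1]=4
k=2: U[2][2]=5
  eliminate (3,2): mult=5, new row 3: (0, 0, 0, 3); set L[3][2]=5

U[2][2] = 5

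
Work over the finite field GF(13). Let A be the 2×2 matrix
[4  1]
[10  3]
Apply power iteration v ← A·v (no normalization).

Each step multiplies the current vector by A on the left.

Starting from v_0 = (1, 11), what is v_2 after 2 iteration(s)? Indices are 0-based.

v_0 = (1, 11).
v_1 = A·v_0 = (2, 4).
v_2 = A·v_1 = (12, 6).

v_2 = (12, 6)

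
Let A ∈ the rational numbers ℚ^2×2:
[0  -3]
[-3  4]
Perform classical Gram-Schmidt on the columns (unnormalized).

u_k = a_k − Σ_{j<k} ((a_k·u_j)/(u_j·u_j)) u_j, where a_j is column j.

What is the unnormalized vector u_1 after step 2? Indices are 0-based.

Step 1: u_0 = a_0 = (0, -3).
Step 2: u_1 = a_1 − (-4/3)·u_0 = (-3, 0).

u_1 = (-3, 0)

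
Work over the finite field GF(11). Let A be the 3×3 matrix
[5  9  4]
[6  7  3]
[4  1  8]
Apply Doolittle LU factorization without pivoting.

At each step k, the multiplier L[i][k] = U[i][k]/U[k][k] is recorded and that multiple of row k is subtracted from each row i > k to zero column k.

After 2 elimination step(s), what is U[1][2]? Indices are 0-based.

k=0: U[0][0]=5
  eliminate (1,0): mult=10, new row 1: (0, 5, 7); set L[1][0]=10
  eliminate (2,0): mult=3, new row 2: (0, 7, 7); set L[2][0]=3
k=1: U[1][1]=5
  eliminate (2,1): mult=8, new row 2: (0, 0, 6); set L[2][1]=8

U[1][2] = 7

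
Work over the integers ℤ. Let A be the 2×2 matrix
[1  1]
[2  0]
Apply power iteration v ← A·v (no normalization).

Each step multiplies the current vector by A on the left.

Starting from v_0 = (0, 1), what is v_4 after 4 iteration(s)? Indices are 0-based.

v_4 = (5, 6)

v_0 = (0, 1).
v_1 = A·v_0 = (1, 0).
v_2 = A·v_1 = (1, 2).
v_3 = A·v_2 = (3, 2).
v_4 = A·v_3 = (5, 6).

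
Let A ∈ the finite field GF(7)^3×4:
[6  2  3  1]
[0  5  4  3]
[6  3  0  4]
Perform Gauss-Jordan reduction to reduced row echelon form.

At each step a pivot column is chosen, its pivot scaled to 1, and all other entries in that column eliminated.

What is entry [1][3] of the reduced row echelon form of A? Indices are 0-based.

M[1][3] = 0

pivot(0,0)=6: scale R0 → (1, 5, 4, 6)
  clear (2,0): R2 −= (6)R0 → (0, 1, 4, 3)
pivot(1,1)=5: scale R1 → (0, 1, 5, 2)
  clear (0,1): R0 −= (5)R1 → (1, 0, 0, 3)
  clear (2,1): R2 −= (1)R1 → (0, 0, 6, 1)
pivot(2,2)=6: scale R2 → (0, 0, 1, 6)
  clear (1,2): R1 −= (5)R2 → (0, 1, 0, 0)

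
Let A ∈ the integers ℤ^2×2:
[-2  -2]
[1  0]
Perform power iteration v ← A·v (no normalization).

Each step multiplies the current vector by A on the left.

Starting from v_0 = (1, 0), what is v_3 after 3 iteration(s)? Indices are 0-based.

v_0 = (1, 0).
v_1 = A·v_0 = (-2, 1).
v_2 = A·v_1 = (2, -2).
v_3 = A·v_2 = (0, 2).

v_3 = (0, 2)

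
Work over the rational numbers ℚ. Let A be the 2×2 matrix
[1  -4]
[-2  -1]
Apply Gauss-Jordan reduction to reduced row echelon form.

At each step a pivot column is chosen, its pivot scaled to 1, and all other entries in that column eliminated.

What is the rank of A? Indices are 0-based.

rank = 2

step 1: normalize row 0 (÷1) = (1, -4)
  row 1: subtract -2×row0 = (0, -9)
step 2: normalize row 1 (÷-9) = (0, 1)
  row 0: subtract -4×row1 = (1, 0)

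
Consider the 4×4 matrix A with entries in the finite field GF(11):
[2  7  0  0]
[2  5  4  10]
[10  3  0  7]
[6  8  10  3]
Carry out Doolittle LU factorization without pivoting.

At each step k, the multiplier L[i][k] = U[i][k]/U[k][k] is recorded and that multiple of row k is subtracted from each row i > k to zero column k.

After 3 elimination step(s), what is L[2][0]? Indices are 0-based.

L[2][0] = 5

Step 1: pivot at (0,0) is 2.
  row1 ← row1 − (1)·row0  ⇒  L[1][0]=1, U row1=(0, 9, 4, 10)
  row2 ← row2 − (5)·row0  ⇒  L[2][0]=5, U row2=(0, 1, 0, 7)
  row3 ← row3 − (3)·row0  ⇒  L[3][0]=3, U row3=(0, 9, 10, 3)
Step 2: pivot at (1,1) is 9.
  row2 ← row2 − (5)·row1  ⇒  L[2][1]=5, U row2=(0, 0, 2, 1)
  row3 ← row3 − (1)·row1  ⇒  L[3][1]=1, U row3=(0, 0, 6, 4)
Step 3: pivot at (2,2) is 2.
  row3 ← row3 − (3)·row2  ⇒  L[3][2]=3, U row3=(0, 0, 0, 1)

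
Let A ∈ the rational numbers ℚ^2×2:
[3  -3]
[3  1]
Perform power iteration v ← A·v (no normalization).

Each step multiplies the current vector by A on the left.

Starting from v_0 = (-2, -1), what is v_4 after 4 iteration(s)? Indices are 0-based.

v_4 = (192, 272)

v_0 = (-2, -1).
v_1 = A·v_0 = (-3, -7).
v_2 = A·v_1 = (12, -16).
v_3 = A·v_2 = (84, 20).
v_4 = A·v_3 = (192, 272).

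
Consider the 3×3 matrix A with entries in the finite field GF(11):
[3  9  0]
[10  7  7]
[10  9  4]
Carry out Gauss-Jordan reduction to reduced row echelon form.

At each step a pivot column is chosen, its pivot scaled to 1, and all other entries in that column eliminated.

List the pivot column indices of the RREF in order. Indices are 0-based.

pivot columns: 0, 1

step 1: normalize row 0 (÷3) = (1, 3, 0)
  row 1: subtract 10×row0 = (0, 10, 7)
  row 2: subtract 10×row0 = (0, 1, 4)
step 2: normalize row 1 (÷10) = (0, 1, 4)
  row 0: subtract 3×row1 = (1, 0, 10)
  row 2: subtract 1×row1 = (0, 0, 0)
skip col 2 (zero from row 2)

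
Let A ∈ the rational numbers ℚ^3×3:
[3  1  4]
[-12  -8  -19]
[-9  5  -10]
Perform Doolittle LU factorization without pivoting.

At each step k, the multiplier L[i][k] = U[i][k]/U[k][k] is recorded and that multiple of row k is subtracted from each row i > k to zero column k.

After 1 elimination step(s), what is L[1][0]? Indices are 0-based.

k=0: U[0][0]=3
  eliminate (1,0): mult=-4, new row 1: (0, -4, -3); set L[1][0]=-4
  eliminate (2,0): mult=-3, new row 2: (0, 8, 2); set L[2][0]=-3

L[1][0] = -4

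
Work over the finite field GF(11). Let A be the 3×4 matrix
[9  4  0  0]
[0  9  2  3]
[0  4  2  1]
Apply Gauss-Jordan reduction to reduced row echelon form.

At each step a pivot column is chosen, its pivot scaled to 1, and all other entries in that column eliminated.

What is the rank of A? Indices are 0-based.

rank = 3

[1] R0 /= 9  ⇒  (1, 9, 0, 0)
[2] R1 /= 9  ⇒  (0, 1, 10, 4)
     R0 -= 9·R1  ⇒  (1, 0, 9, 8)
     R2 -= 4·R1  ⇒  (0, 0, 6, 7)
[3] R2 /= 6  ⇒  (0, 0, 1, 3)
     R0 -= 9·R2  ⇒  (1, 0, 0, 3)
     R1 -= 10·R2  ⇒  (0, 1, 0, 7)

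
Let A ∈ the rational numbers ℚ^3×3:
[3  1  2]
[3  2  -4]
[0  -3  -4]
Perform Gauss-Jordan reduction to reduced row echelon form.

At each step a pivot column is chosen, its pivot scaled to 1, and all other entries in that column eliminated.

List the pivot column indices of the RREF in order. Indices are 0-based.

pivot columns: 0, 1, 2

[1] R0 /= 3  ⇒  (1, 1/3, 2/3)
     R1 -= 3·R0  ⇒  (0, 1, -6)
[2] R1 /= 1  ⇒  (0, 1, -6)
     R0 -= 1/3·R1  ⇒  (1, 0, 8/3)
     R2 -= -3·R1  ⇒  (0, 0, -22)
[3] R2 /= -22  ⇒  (0, 0, 1)
     R0 -= 8/3·R2  ⇒  (1, 0, 0)
     R1 -= -6·R2  ⇒  (0, 1, 0)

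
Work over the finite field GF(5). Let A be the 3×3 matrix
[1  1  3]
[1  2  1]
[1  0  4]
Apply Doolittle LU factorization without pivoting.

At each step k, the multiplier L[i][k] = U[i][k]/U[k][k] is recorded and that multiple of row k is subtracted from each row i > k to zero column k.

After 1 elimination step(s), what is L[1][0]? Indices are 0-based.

k=0: U[0][0]=1
  eliminate (1,0): mult=1, new row 1: (0, 1, 3); set L[1][0]=1
  eliminate (2,0): mult=1, new row 2: (0, 4, 1); set L[2][0]=1

L[1][0] = 1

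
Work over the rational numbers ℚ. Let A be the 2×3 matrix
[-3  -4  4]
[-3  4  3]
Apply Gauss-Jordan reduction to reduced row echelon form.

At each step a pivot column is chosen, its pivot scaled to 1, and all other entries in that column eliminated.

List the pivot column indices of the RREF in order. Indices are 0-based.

pivot(0,0)=-3: scale R0 → (1, 4/3, -4/3)
  clear (1,0): R1 −= (-3)R0 → (0, 8, -1)
pivot(1,1)=8: scale R1 → (0, 1, -1/8)
  clear (0,1): R0 −= (4/3)R1 → (1, 0, -7/6)

pivot columns: 0, 1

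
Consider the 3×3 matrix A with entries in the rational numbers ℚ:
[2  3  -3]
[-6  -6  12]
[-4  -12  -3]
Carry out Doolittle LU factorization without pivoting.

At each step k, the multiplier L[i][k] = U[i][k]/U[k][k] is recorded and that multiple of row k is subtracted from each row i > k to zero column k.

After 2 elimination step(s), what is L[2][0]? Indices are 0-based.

L[2][0] = -2

[col 0] pivot 2
  R1 -= -3*R0 → (0, 3, 3)  (L[1][0] := -3)
  R2 -= -2*R0 → (0, -6, -9)  (L[2][0] := -2)
[col 1] pivot 3
  R2 -= -2*R1 → (0, 0, -3)  (L[2][1] := -2)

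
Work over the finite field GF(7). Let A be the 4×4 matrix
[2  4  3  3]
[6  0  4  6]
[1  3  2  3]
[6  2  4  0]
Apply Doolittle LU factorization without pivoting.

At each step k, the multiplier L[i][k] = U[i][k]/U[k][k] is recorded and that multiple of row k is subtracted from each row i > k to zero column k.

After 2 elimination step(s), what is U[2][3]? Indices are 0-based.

U[2][3] = 3

Step 1: pivot at (0,0) is 2.
  row1 ← row1 − (3)·row0  ⇒  L[1][0]=3, U row1=(0, 2, 2, 4)
  row2 ← row2 − (4)·row0  ⇒  L[2][0]=4, U row2=(0, 1, 4, 5)
  row3 ← row3 − (3)·row0  ⇒  L[3][0]=3, U row3=(0, 4, 2, 5)
Step 2: pivot at (1,1) is 2.
  row2 ← row2 − (4)·row1  ⇒  L[2][1]=4, U row2=(0, 0, 3, 3)
  row3 ← row3 − (2)·row1  ⇒  L[3][1]=2, U row3=(0, 0, 5, 4)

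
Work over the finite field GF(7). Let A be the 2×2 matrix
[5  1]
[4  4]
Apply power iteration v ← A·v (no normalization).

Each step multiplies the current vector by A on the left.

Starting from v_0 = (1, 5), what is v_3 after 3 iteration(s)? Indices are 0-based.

v_0 = (1, 5).
v_1 = A·v_0 = (3, 3).
v_2 = A·v_1 = (4, 3).
v_3 = A·v_2 = (2, 0).

v_3 = (2, 0)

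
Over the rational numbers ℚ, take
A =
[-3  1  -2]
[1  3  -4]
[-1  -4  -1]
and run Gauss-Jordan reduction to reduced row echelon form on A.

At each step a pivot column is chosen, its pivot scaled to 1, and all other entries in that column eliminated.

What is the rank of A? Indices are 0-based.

rank = 3

pivot(0,0)=-3: scale R0 → (1, -1/3, 2/3)
  clear (1,0): R1 −= (1)R0 → (0, 10/3, -14/3)
  clear (2,0): R2 −= (-1)R0 → (0, -13/3, -1/3)
pivot(1,1)=10/3: scale R1 → (0, 1, -7/5)
  clear (0,1): R0 −= (-1/3)R1 → (1, 0, 1/5)
  clear (2,1): R2 −= (-13/3)R1 → (0, 0, -32/5)
pivot(2,2)=-32/5: scale R2 → (0, 0, 1)
  clear (0,2): R0 −= (1/5)R2 → (1, 0, 0)
  clear (1,2): R1 −= (-7/5)R2 → (0, 1, 0)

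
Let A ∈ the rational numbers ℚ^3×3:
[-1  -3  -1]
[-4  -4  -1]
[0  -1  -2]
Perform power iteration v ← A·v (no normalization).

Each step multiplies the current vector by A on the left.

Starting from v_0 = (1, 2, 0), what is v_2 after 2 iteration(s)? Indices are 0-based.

v_2 = (45, 78, 16)

v_0 = (1, 2, 0).
v_1 = A·v_0 = (-7, -12, -2).
v_2 = A·v_1 = (45, 78, 16).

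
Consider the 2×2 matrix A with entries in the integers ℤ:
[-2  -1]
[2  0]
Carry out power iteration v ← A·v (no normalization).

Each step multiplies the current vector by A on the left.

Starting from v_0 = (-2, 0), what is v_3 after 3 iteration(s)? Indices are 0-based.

v_3 = (0, -8)

v_0 = (-2, 0).
v_1 = A·v_0 = (4, -4).
v_2 = A·v_1 = (-4, 8).
v_3 = A·v_2 = (0, -8).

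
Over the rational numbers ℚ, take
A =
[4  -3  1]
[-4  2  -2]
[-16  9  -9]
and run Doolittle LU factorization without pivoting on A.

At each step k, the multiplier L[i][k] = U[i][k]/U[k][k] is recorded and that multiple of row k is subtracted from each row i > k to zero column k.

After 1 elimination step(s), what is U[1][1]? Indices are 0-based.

U[1][1] = -1

[col 0] pivot 4
  R1 -= -1*R0 → (0, -1, -1)  (L[1][0] := -1)
  R2 -= -4*R0 → (0, -3, -5)  (L[2][0] := -4)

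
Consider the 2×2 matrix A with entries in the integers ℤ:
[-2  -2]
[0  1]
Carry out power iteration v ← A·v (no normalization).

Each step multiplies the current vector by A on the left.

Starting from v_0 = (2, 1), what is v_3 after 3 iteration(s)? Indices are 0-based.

v_0 = (2, 1).
v_1 = A·v_0 = (-6, 1).
v_2 = A·v_1 = (10, 1).
v_3 = A·v_2 = (-22, 1).

v_3 = (-22, 1)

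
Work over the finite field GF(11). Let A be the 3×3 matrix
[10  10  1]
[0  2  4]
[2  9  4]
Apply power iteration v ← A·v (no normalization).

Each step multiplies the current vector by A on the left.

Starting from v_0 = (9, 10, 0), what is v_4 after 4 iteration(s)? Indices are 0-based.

v_4 = (3, 6, 5)

v_0 = (9, 10, 0).
v_1 = A·v_0 = (3, 9, 9).
v_2 = A·v_1 = (8, 10, 2).
v_3 = A·v_2 = (6, 6, 4).
v_4 = A·v_3 = (3, 6, 5).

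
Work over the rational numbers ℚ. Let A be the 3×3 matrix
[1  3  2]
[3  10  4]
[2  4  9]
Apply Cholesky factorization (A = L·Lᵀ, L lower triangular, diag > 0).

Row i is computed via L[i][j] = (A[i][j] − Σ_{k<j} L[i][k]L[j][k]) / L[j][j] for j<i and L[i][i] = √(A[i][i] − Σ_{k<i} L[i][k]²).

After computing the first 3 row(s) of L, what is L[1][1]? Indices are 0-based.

L[1][1] = 1

Step 1: L[0][0] = √(1) = 1.
  L[1][0] = (3) / L[0][0] = 3.
Step 2: L[1][1] = √(1) = 1.
  L[2][0] = (2) / L[0][0] = 2.
  L[2][1] = (-2) / L[1][1] = -2.
Step 3: L[2][2] = √(1) = 1.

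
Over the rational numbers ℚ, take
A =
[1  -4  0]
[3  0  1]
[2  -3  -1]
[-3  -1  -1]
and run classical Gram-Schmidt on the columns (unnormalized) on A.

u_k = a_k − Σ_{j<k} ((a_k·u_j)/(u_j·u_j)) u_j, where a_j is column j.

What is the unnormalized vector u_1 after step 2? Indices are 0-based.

Step 1: u_0 = a_0 = (1, 3, 2, -3).
Step 2: u_1 = a_1 − (-7/23)·u_0 = (-85/23, 21/23, -55/23, -44/23).

u_1 = (-85/23, 21/23, -55/23, -44/23)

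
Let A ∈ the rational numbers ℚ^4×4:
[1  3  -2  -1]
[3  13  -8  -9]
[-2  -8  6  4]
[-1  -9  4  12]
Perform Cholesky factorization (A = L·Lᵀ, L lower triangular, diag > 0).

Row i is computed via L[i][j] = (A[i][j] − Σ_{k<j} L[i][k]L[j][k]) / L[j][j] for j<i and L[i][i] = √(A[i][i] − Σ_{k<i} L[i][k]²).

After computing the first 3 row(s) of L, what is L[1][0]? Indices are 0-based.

L[1][0] = 3

Step 1: L[0][0] = √(1) = 1.
  L[1][0] = (3) / L[0][0] = 3.
Step 2: L[1][1] = √(4) = 2.
  L[2][0] = (-2) / L[0][0] = -2.
  L[2][1] = (-2) / L[1][1] = -1.
Step 3: L[2][2] = √(1) = 1.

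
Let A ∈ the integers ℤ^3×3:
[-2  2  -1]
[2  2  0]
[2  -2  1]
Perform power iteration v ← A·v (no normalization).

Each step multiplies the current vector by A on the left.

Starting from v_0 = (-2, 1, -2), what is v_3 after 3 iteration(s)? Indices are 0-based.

v_0 = (-2, 1, -2).
v_1 = A·v_0 = (8, -2, -8).
v_2 = A·v_1 = (-12, 12, 12).
v_3 = A·v_2 = (36, 0, -36).

v_3 = (36, 0, -36)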